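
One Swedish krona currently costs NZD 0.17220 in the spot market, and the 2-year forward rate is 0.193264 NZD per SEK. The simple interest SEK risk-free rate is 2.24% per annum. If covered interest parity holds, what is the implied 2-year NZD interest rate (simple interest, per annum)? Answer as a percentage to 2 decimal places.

T = 2 years.
By CIP, F/S equals the NZD-to-SEK growth ratio: 0.193264/0.1722 = 1.1223229.
SEK growth factor: 1 + 0.0224×2 = 1.044800.
That pins the NZD growth at 1.172603.
(1.172603 − 1)/T = 0.086302, i.e. 8.63%.

8.63%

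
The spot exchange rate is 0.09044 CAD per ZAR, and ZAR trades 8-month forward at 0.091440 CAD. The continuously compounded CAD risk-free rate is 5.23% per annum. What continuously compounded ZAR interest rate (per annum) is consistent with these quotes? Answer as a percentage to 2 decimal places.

3.58%

T = 8/12 years.
CIP gives F = S · g_CAD/g_ZAR, so g_CAD/g_ZAR = 0.09144/0.09044 = 1.0110571.
The CAD side grows by e^(0.0523×8/12) = 1.0354816.
That pins the ZAR growth at 1.0241574.
Take logs: ln 1.0241574 / (8/12) = 0.035805, so 3.58%.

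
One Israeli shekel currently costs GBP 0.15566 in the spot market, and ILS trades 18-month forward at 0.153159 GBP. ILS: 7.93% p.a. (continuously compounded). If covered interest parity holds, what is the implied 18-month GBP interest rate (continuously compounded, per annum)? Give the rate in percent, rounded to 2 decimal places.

6.85%

T = 18/12 years.
CIP gives F = S · g_GBP/g_ILS, so g_GBP/g_ILS = 0.153159/0.15566 = 0.9839329.
ILS growth factor: e^(0.0793×18/12) = 1.1263136.
That pins the GBP growth at 1.108217.
Take logs: ln 1.108217 / (18/12) = 0.068502, so 6.85%.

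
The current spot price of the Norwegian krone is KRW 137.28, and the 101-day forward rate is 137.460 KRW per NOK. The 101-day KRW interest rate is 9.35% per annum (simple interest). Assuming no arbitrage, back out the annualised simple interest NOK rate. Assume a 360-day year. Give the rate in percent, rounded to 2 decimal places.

8.87%

T = 101/360 years.
By CIP, F/S equals the KRW-to-NOK growth ratio: 137.46/137.28 = 1.0013112.
The KRW side grows by 1 + 0.0935×101/360 = 1.0262319.
So the NOK growth factor = 1.0248881.
r = (1.0248881 − 1)/(101/360) = 0.088710 → 8.87%.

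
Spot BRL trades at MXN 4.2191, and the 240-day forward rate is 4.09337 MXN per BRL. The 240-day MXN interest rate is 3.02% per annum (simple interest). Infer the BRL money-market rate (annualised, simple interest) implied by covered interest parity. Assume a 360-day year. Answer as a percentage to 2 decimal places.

7.72%

T = 240/360 years.
CIP gives F = S · g_MXN/g_BRL, so g_MXN/g_BRL = 4.09337/4.2191 = 0.9701998.
The MXN side grows by 1 + 0.0302×240/360 = 1.0201333.
Hence g_BRL = 1.0514672.
(1.0514672 − 1)/T = 0.077201, i.e. 7.72%.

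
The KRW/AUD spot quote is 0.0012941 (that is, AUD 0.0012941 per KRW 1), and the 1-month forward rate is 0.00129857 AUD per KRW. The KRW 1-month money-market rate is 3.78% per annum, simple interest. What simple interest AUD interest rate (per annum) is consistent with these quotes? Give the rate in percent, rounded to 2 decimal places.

T = 1/12 years.
CIP gives F = S · g_AUD/g_KRW, so g_AUD/g_KRW = 0.00129857/0.0012941 = 1.0034541.
The KRW side grows by 1 + 0.0378×1/12 = 1.003150.
So the AUD growth factor = 1.006615.
r = (1.006615 − 1)/(1/12) = 0.079380 → 7.94%.

7.94%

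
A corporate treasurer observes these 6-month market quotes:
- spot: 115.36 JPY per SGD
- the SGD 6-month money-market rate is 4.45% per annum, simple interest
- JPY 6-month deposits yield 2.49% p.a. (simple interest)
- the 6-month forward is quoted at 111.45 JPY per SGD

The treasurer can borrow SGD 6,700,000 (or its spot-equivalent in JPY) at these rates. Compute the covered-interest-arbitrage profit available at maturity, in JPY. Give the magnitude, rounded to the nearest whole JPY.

T = 6/12 years.
Invest the SGD and cover forward: 6,700,000 × 1.022250 × 111.45 = JPY 763,329,408.75.
Convert at spot and invest in JPY: 6,700,000 × 115.36 × 1.012450 = JPY 782,534,754.40.
The quoted forward undervalues SGD, so borrow SGD, convert to JPY at spot, deposit the JPY at 2.49%, and buy SGD forward at 111.45 to cover the loan.
The gap between the two covered legs is JPY 19,205,346.

JPY 19,205,346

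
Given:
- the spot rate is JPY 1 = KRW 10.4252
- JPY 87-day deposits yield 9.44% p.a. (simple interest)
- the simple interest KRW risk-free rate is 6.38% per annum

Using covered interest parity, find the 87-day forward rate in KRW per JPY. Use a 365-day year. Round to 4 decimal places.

10.3508

T = 87/365 years.
Growth of 1 KRW over T: 1 + 0.0638×87/365 = 1.01520712.
Growth of 1 JPY over T: 1 + 0.0944×87/365 = 1.02250082.
CIP: F = S · (grow KRW)/(grow JPY) = 10.4252 × 1.01520712/1.02250082 = 10.350835 KRW per JPY.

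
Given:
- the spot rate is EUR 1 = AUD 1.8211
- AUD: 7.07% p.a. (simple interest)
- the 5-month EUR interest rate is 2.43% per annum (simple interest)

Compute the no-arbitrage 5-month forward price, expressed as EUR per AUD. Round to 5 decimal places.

T = 5/12 years.
AUD accumulates by 1 + 0.0707×5/12 = 1.0294583.
Growth of 1 EUR over T: 1 + 0.0243×5/12 = 1.010125.
Forward (AUD per EUR) = 1.8211 × 1.0294583 / 1.010125 = 1.855955.
Invert for EUR per AUD: 1 / 1.855955 = 0.53881.

0.53881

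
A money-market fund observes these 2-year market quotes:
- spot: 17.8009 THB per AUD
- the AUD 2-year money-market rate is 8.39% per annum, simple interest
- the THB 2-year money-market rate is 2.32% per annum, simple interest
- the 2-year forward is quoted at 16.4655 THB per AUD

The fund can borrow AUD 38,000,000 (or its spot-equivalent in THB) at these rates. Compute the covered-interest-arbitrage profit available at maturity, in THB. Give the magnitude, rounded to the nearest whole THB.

THB 22,858,867

T = 2 years.
Keep in AUD, deliver into the forward: 38,000,000·1.167800·16.4655 = THB 730,679,614.20.
Swap to THB now, deposit: 38,000,000·17.8009·1.046400 = THB 707,820,746.88.
The quoted forward overvalues AUD, so borrow THB, buy AUD at spot, deposit the AUD at 8.39%, and sell the proceeds forward at 16.4655.
The gap between the two covered legs is THB 22,858,867.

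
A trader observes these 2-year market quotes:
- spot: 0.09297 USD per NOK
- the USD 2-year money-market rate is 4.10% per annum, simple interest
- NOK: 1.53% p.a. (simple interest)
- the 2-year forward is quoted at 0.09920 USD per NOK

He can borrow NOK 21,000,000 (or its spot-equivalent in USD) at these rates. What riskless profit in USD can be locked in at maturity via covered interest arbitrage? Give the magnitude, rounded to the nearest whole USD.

T = 2 years.
Keep in NOK, deliver into the forward: 21,000,000·1.030600·0.09920 = USD 2,146,945.92.
Swap to USD now, deposit: 21,000,000·0.09297·1.082000 = USD 2,112,464.34.
The quoted forward overvalues NOK, so borrow USD, buy NOK at spot, deposit the NOK at 1.53%, and sell the proceeds forward at 0.09920.
Profit = 2,146,945.92 − 2,112,464.34 = USD 34,482.

USD 34,482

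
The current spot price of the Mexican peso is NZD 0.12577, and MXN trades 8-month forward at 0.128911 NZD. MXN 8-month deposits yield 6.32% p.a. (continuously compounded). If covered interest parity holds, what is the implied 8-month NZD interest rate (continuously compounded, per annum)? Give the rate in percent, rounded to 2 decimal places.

T = 8/12 years.
By CIP, F/S equals the NZD-to-MXN growth ratio: 0.128911/0.12577 = 1.0249742.
MXN growth factor: e^(0.0632×8/12) = 1.0430335.
Hence g_NZD = 1.0690824.
r = ln(1.0690824)/(8/12) = 0.100201 → 10.02%.

10.02%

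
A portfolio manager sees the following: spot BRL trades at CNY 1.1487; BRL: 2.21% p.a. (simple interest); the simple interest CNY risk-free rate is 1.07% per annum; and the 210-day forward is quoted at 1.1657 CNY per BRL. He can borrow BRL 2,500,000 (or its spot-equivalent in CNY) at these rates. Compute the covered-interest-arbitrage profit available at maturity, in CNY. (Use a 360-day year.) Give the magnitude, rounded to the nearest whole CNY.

T = 210/360 years.
Keep in BRL, deliver into the forward: 2,500,000·1.012891667·1.1657 = CNY 2,951,819.54.
Swap to CNY now, deposit: 2,500,000·1.1487·1.006241667 = CNY 2,889,674.51.
The quoted forward overvalues BRL, so borrow CNY, buy BRL at spot, deposit the BRL at 2.21%, and sell the proceeds forward at 1.1657.
The gap between the two covered legs is CNY 62,145.

CNY 62,145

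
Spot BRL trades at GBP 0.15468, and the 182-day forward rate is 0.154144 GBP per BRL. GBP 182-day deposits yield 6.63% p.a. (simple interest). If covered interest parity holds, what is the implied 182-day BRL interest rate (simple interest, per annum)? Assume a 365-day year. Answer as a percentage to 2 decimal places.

T = 182/365 years.
CIP gives F = S · g_GBP/g_BRL, so g_GBP/g_BRL = 0.154144/0.15468 = 0.9965348.
The GBP side grows by 1 + 0.0663×182/365 = 1.0330592.
So the BRL growth factor = 1.0366514.
(1.0366514 − 1)/T = 0.073504, i.e. 7.35%.

7.35%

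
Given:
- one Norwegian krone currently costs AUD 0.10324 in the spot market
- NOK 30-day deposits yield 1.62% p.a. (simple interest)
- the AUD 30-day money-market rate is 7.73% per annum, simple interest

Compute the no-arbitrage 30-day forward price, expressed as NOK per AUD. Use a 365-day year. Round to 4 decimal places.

9.6378

T = 30/365 years.
AUD growth factor: 1 + 0.0773×30/365 = 1.0063534.
Growth of 1 NOK over T: 1 + 0.0162×30/365 = 1.0013315.
Forward (AUD per NOK) = 0.10324 × 1.0063534 / 1.0013315 = 0.1037578.
Invert for NOK per AUD: 1 / 0.1037578 = 9.6378.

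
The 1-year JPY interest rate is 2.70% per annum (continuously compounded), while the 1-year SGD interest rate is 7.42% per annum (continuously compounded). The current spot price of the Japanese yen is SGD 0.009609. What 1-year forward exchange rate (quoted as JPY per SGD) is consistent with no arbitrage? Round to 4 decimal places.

99.2712

T = 1 year.
Growth of 1 SGD over T: e^(0.0742×1) = 1.07702219.
JPY growth factor: e^(0.0270×1) = 1.0273678.
CIP: F = S · (grow SGD)/(grow JPY) = 0.009609 × 1.07702219/1.0273678 = 0.010073419 SGD per JPY.
Quoted the other way: 1/0.010073419 = 99.2712 JPY per SGD.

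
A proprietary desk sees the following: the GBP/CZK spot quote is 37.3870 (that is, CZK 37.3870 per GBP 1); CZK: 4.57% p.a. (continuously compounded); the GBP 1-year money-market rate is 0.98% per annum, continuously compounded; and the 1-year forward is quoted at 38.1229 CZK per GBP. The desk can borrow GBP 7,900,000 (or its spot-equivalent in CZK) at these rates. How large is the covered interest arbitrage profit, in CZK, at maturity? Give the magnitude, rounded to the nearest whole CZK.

CZK 5,031,412

T = 1 year.
Keep in GBP, deliver into the forward: 7,900,000·1.00984817725·38.1229 = CZK 304,136,894.50.
Swap to CZK now, deposit: 7,900,000·37.3870·1.04676033575 = CZK 309,168,306.51.
The quoted forward undervalues GBP, so borrow GBP, convert to CZK at spot, deposit the CZK at 4.57%, and buy GBP forward at 38.1229 to cover the loan.
Profit = 309,168,306.51 − 304,136,894.50 = CZK 5,031,412.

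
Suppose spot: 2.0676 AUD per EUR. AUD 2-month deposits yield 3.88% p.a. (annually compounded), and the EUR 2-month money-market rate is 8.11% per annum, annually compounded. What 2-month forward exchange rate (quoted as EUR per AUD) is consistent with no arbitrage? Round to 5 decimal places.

T = 2/12 years.
AUD growth factor: (1 + 0.0388)^(2/12) = 1.0063645.
EUR growth factor: (1 + 0.0811)^(2/12) = 1.0130813.
So F = 2.0676 × 1.0063645 / 1.0130813 = 2.053892 (AUD/EUR).
Invert for EUR per AUD: 1 / 2.053892 = 0.48688.

0.48688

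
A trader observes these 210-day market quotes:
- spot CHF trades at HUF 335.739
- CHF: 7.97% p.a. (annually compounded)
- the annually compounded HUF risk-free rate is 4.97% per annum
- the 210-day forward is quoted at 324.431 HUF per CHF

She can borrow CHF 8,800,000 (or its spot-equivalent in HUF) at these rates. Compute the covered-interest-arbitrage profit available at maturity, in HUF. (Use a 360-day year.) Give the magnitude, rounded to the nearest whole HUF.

T = 210/360 years.
Keep in CHF, deliver into the forward: 8,800,000·1.045747437682·324.431 = HUF 2,985,601,405.20.
Swap to HUF now, deposit: 8,800,000·335.739·1.028698322668 = HUF 3,039,292,486.16.
The quoted forward undervalues CHF, so borrow CHF, convert to HUF at spot, deposit the HUF at 4.97%, and buy CHF forward at 324.431 to cover the loan.
Profit = 3,039,292,486.16 − 2,985,601,405.20 = HUF 53,691,081.

HUF 53,691,081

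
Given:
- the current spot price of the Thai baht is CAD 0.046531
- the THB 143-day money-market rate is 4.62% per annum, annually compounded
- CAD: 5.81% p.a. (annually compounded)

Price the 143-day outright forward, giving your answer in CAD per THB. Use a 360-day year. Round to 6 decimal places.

T = 143/360 years.
CAD growth factor: (1 + 0.0581)^(143/360) = 1.0226866.
THB accumulates by (1 + 0.0462)^(143/360) = 1.0181023.
So F = 0.046531 × 1.0226866 / 1.0181023 = 0.04674052 (CAD/THB).

0.046741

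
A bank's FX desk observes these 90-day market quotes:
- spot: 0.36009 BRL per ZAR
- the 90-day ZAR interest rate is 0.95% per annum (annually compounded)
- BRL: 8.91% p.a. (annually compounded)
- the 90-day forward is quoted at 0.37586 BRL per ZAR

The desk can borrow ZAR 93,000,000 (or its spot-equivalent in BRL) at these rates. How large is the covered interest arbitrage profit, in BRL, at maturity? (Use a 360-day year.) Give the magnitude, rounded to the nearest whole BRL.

BRL 827,084

T = 90/360 years.
Route A — deposit ZAR, sell forward: 93,000,000 × 1.0023665856 × 0.37586 = BRL 35,037,703.95.
Route B — convert at spot, deposit BRL: 93,000,000 × 0.36009 × 1.021567198 = BRL 34,210,620.31.
The quoted forward overvalues ZAR, so borrow BRL, buy ZAR at spot, deposit the ZAR at 0.95%, and sell the proceeds forward at 0.37586.
The gap between the two covered legs is BRL 827,084.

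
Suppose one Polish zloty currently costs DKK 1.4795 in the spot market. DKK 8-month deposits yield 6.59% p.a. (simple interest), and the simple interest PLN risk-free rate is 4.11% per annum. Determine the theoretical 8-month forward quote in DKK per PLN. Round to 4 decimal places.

T = 8/12 years.
Growth of 1 DKK over T: 1 + 0.0659×8/12 = 1.0439333.
PLN growth factor: 1 + 0.0411×8/12 = 1.027400.
So F = 1.4795 × 1.0439333 / 1.027400 = 1.503309 (DKK/PLN).

1.5033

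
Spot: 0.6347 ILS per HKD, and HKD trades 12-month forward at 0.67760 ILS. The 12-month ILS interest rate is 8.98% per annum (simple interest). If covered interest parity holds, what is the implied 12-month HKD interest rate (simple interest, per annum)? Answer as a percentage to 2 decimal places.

2.08%

T = 1 year.
By CIP, F/S equals the ILS-to-HKD growth ratio: 0.6776/0.6347 = 1.0675910.
ILS growth factor: 1 + 0.0898×1 = 1.089800.
That pins the HKD growth at 1.0208029.
(1.0208029 − 1)/T = 0.020803, i.e. 2.08%.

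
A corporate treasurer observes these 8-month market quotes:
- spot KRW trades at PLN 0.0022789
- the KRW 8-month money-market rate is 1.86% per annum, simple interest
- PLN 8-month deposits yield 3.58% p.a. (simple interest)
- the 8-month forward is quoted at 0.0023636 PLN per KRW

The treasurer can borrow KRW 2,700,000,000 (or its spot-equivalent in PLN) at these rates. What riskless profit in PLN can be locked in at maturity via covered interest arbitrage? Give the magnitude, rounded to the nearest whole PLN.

PLN 160,971

T = 8/12 years.
Route A — deposit KRW, sell forward: 2,700,000,000 × 1.012400 × 0.0023636 = PLN 6,460,853.33.
Route B — convert at spot, deposit PLN: 2,700,000,000 × 0.0022789 × 1.023866667 = PLN 6,299,882.32.
The quoted forward overvalues KRW, so borrow PLN, buy KRW at spot, deposit the KRW at 1.86%, and sell the proceeds forward at 0.0023636.
The gap between the two covered legs is PLN 160,971.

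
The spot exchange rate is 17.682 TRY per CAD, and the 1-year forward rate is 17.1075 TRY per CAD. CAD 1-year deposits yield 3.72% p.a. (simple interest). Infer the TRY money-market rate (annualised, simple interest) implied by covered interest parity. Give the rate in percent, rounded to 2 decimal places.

T = 1 year.
F/S = 17.1075/17.682 = 0.9675093 = (growth of TRY) / (growth of CAD).
The CAD side grows by 1 + 0.0372×1 = 1.037200.
That pins the TRY growth at 1.0035006.
r = (1.0035006 − 1)/1 = 0.003501 → 0.35%.

0.35%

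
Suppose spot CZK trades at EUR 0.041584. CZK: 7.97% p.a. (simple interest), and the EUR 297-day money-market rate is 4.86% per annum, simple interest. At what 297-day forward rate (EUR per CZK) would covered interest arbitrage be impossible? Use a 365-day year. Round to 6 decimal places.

0.040596

T = 297/365 years.
EUR accumulates by 1 + 0.0486×297/365 = 1.0395458.
CZK accumulates by 1 + 0.0797×297/365 = 1.0648518.
CIP: F = S · (grow EUR)/(grow CZK) = 0.041584 × 1.0395458/1.0648518 = 0.04059576 EUR per CZK.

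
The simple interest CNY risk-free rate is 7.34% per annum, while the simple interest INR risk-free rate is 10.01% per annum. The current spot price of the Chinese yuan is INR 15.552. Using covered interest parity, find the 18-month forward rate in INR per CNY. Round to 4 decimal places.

T = 18/12 years.
INR growth factor: 1 + 0.1001×18/12 = 1.150150.
CNY accumulates by 1 + 0.0734×18/12 = 1.110100.
Forward (INR per CNY) = 15.552 × 1.150150 / 1.110100 = 16.113082.

16.1131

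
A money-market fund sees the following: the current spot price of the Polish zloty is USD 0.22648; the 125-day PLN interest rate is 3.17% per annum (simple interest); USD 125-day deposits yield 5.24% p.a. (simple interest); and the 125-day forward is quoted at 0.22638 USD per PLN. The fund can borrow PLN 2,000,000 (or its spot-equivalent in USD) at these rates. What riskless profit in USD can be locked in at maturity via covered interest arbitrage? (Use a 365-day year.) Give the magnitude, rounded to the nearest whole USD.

USD 3,413

T = 125/365 years.
Invest the PLN and cover forward: 2,000,000 × 1.01085616 × 0.22638 = USD 457,675.24.
Convert at spot and invest in USD: 2,000,000 × 0.22648 × 1.01794521 = USD 461,088.46.
The quoted forward undervalues PLN, so borrow PLN, convert to USD at spot, deposit the USD at 5.24%, and buy PLN forward at 0.22638 to cover the loan.
The gap between the two covered legs is USD 3,413.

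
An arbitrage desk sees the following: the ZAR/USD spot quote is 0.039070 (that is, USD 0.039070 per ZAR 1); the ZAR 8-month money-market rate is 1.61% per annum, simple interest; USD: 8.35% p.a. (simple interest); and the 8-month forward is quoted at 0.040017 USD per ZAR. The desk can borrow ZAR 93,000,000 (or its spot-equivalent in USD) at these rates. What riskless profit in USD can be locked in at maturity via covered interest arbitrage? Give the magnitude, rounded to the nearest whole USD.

USD 74,249

T = 8/12 years.
Route A — deposit ZAR, sell forward: 93,000,000 × 1.010733333 × 0.040017 = USD 3,761,525.97.
Route B — convert at spot, deposit USD: 93,000,000 × 0.039070 × 1.055666667 = USD 3,835,775.39.
The quoted forward undervalues ZAR, so borrow ZAR, convert to USD at spot, deposit the USD at 8.35%, and buy ZAR forward at 0.040017 to cover the loan.
The gap between the two covered legs is USD 74,249.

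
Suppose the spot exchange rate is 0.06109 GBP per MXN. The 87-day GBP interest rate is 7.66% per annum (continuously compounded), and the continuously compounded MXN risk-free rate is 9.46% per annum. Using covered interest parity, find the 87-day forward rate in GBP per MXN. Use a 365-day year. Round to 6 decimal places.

T = 87/365 years.
GBP growth factor: e^(0.0766×87/365) = 1.0184258.
MXN accumulates by e^(0.0946×87/365) = 1.0228046.
Forward (GBP per MXN) = 0.06109 × 1.0184258 / 1.0228046 = 0.06082846.

0.060828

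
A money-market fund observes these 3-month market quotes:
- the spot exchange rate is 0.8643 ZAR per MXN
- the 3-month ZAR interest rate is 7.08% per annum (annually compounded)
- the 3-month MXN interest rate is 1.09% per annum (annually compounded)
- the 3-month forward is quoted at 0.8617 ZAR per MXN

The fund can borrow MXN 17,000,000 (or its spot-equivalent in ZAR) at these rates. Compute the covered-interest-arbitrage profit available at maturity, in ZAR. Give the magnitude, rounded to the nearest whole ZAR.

ZAR 257,879

T = 3/12 years.
Route A — deposit MXN, sell forward: 17,000,000 × 1.0027139319 × 0.8617 = ZAR 14,688,656.12.
Route B — convert at spot, deposit ZAR: 17,000,000 × 0.8643 × 1.0172485761 = ZAR 14,946,535.05.
The quoted forward undervalues MXN, so borrow MXN, convert to ZAR at spot, deposit the ZAR at 7.08%, and buy MXN forward at 0.8617 to cover the loan.
Profit = 14,946,535.05 − 14,688,656.12 = ZAR 257,879.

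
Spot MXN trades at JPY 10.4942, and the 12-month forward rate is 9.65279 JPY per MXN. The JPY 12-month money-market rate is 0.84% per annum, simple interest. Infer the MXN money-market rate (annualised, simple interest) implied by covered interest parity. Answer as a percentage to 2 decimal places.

T = 1 year.
By CIP, F/S equals the JPY-to-MXN growth ratio: 9.65279/10.4942 = 0.9198214.
The JPY side grows by 1 + 0.0084×1 = 1.008400.
So the MXN growth factor = 1.0962998.
(1.0962998 − 1)/T = 0.096300, i.e. 9.63%.

9.63%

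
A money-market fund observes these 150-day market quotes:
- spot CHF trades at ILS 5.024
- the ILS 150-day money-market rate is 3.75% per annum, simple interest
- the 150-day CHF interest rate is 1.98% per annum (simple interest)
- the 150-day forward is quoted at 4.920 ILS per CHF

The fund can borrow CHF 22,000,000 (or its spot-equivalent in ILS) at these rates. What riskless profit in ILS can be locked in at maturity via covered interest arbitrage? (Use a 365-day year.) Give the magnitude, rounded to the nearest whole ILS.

T = 150/365 years.
Route A — deposit CHF, sell forward: 22,000,000 × 1.0081369863 × 4.920 = ILS 109,120,747.40.
Route B — convert at spot, deposit ILS: 22,000,000 × 5.024 × 1.0154109589 = ILS 112,231,342.47.
The quoted forward undervalues CHF, so borrow CHF, convert to ILS at spot, deposit the ILS at 3.75%, and buy CHF forward at 4.920 to cover the loan.
The gap between the two covered legs is ILS 3,110,595.

ILS 3,110,595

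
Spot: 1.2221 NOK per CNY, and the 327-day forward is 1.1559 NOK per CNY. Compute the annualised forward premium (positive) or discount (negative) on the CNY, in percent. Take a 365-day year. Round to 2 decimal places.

-6.05%

T = 327/365 years.
Period premium: (1.1559 − 1.2221)/1.2221 = -0.0541691.
Per annum: -0.0541691 / (327/365) = -0.060464 = -6.05%.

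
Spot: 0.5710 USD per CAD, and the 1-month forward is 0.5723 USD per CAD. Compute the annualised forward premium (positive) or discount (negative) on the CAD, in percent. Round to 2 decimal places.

T = 1/12 years.
CAD trades forward at +0.22767% vs spot over the period.
×(1/T) gives 2.73% p.a.

+2.73%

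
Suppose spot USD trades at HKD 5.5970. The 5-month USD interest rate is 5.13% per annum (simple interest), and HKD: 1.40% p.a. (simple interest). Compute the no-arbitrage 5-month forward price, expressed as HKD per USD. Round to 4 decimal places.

5.5118

T = 5/12 years.
Growth of 1 HKD over T: 1 + 0.0140×5/12 = 1.0058333.
USD growth factor: 1 + 0.0513×5/12 = 1.021375.
So F = 5.597 × 1.0058333 / 1.021375 = 5.511834 (HKD/USD).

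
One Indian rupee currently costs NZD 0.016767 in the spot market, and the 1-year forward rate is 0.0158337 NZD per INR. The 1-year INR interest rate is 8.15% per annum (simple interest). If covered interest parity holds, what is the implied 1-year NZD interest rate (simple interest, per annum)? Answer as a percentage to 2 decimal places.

T = 1 year.
F/S = 0.0158337/0.016767 = 0.9443371 = (growth of NZD) / (growth of INR).
INR growth factor: 1 + 0.0815×1 = 1.081500.
Hence g_NZD = 1.0213006.
(1.0213006 − 1)/T = 0.021301, i.e. 2.13%.

2.13%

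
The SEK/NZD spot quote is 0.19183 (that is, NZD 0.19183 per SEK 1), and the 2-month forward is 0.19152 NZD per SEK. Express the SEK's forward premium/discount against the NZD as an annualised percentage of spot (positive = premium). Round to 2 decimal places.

T = 2/12 years.
SEK trades forward at -0.16160% vs spot over the period.
Per annum: -0.0016160 / (2/12) = -0.009696 = -0.97%.

-0.97%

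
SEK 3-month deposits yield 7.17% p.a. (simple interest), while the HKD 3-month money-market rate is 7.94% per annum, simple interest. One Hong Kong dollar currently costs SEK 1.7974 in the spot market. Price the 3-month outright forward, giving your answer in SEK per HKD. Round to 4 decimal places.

1.7940

T = 3/12 years.
SEK growth factor: 1 + 0.0717×3/12 = 1.017925.
HKD accumulates by 1 + 0.0794×3/12 = 1.019850.
Forward (SEK per HKD) = 1.7974 × 1.017925 / 1.019850 = 1.794007.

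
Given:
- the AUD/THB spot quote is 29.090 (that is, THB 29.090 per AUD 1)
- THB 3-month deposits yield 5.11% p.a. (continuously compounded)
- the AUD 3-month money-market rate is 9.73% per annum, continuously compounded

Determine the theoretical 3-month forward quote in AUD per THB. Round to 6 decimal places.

0.034775

T = 3/12 years.
THB accumulates by e^(0.0511×3/12) = 1.0128569.
AUD growth factor: e^(0.0973×3/12) = 1.0246233.
CIP: F = S · (grow THB)/(grow AUD) = 29.09 × 1.0128569/1.0246233 = 28.75594 THB per AUD.
Quoted the other way: 1/28.75594 = 0.034775 AUD per THB.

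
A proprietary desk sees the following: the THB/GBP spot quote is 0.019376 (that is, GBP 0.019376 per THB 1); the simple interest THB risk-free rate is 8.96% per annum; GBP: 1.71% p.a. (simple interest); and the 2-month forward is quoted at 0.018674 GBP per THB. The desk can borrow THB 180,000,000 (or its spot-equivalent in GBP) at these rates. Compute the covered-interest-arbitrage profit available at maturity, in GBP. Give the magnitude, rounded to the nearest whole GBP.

T = 2/12 years.
Invest the THB and cover forward: 180,000,000 × 1.014933333 × 0.018674 = GBP 3,411,515.71.
Convert at spot and invest in GBP: 180,000,000 × 0.019376 × 1.002850 = GBP 3,497,619.89.
The quoted forward undervalues THB, so borrow THB, convert to GBP at spot, deposit the GBP at 1.71%, and buy THB forward at 0.018674 to cover the loan.
The gap between the two covered legs is GBP 86,104.

GBP 86,104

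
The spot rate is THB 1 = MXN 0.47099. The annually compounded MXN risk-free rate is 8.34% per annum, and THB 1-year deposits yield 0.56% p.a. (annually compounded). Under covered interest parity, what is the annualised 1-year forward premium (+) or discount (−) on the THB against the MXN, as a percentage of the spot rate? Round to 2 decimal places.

+7.74%

T = 1 year.
CIP forward (MXN per THB) = 0.47099 × 1.083400/1.005600 = 0.50742896.
Annualised premium = (F − S)/S × (1/T) = (0.50742896 − 0.47099)/0.47099 ÷ 1 = 7.74%.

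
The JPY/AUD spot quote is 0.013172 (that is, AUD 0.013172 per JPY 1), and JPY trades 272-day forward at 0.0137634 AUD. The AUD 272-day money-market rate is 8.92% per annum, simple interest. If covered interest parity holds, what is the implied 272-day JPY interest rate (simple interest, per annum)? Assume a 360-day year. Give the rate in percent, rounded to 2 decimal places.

2.85%

T = 272/360 years.
CIP gives F = S · g_AUD/g_JPY, so g_AUD/g_JPY = 0.0137634/0.013172 = 1.0448983.
AUD growth factor: 1 + 0.0892×272/360 = 1.0673956.
That pins the JPY growth at 1.0215306.
r = (1.0215306 − 1)/(272/360) = 0.028496 → 2.85%.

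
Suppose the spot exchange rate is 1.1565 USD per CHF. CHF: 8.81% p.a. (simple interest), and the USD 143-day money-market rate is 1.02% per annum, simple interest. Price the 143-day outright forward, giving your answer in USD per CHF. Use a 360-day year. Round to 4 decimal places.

T = 143/360 years.
Growth of 1 USD over T: 1 + 0.0102×143/360 = 1.0040517.
Growth of 1 CHF over T: 1 + 0.0881×143/360 = 1.0349953.
CIP: F = S · (grow USD)/(grow CHF) = 1.1565 × 1.0040517/1.0349953 = 1.121924 USD per CHF.

1.1219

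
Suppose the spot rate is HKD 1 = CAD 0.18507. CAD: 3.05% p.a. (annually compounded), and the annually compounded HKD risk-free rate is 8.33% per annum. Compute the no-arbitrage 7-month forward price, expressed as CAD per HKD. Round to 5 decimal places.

0.17975

T = 7/12 years.
Growth of 1 CAD over T: (1 + 0.0305)^(7/12) = 1.0176802.
HKD growth factor: (1 + 0.0833)^(7/12) = 1.047780.
Forward (CAD per HKD) = 0.18507 × 1.0176802 / 1.047780 = 0.1797535.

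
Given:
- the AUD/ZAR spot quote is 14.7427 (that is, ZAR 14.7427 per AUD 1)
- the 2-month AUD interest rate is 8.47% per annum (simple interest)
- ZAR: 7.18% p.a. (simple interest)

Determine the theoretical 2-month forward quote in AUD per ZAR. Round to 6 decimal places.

T = 2/12 years.
ZAR growth factor: 1 + 0.0718×2/12 = 1.0119667.
Growth of 1 AUD over T: 1 + 0.0847×2/12 = 1.0141167.
Forward (ZAR per AUD) = 14.7427 × 1.0119667 / 1.0141167 = 14.71144.
Invert for AUD per ZAR: 1 / 14.71144 = 0.067974.

0.067974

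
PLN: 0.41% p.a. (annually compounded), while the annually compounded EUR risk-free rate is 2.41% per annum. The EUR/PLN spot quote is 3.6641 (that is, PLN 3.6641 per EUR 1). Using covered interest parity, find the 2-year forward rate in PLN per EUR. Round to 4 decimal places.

T = 2 years.
PLN accumulates by (1 + 0.0041)^2 = 1.0082168.
Growth of 1 EUR over T: (1 + 0.0241)^2 = 1.0487808.
So F = 3.6641 × 1.0082168 / 1.0487808 = 3.522383 (PLN/EUR).

3.5224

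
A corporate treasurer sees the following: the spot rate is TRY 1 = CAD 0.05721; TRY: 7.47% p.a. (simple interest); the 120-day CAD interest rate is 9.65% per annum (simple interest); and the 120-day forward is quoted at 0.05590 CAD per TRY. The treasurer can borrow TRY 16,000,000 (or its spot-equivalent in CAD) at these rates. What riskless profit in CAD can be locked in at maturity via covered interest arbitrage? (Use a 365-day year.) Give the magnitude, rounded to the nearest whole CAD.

CAD 28,035

T = 120/365 years.
Route A — deposit TRY, sell forward: 16,000,000 × 1.0245589 × 0.05590 = CAD 916,365.48.
Route B — convert at spot, deposit CAD: 16,000,000 × 0.05721 × 1.03172603 = CAD 944,400.74.
The quoted forward undervalues TRY, so borrow TRY, convert to CAD at spot, deposit the CAD at 9.65%, and buy TRY forward at 0.05590 to cover the loan.
Profit = 944,400.74 − 916,365.48 = CAD 28,035.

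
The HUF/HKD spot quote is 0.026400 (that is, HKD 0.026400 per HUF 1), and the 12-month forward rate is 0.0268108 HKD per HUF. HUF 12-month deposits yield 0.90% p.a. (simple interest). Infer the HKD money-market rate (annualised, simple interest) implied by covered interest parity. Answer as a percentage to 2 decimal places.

2.47%

T = 1 year.
CIP gives F = S · g_HKD/g_HUF, so g_HKD/g_HUF = 0.0268108/0.0264 = 1.0155606.
The HUF side grows by 1 + 0.0090×1 = 1.009000.
That pins the HKD growth at 1.0247006.
r = (1.0247006 − 1)/1 = 0.024701 → 2.47%.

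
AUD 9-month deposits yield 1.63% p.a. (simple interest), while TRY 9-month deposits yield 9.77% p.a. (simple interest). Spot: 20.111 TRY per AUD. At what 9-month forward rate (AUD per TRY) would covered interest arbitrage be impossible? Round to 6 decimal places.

0.046896

T = 9/12 years.
TRY accumulates by 1 + 0.0977×9/12 = 1.073275.
AUD accumulates by 1 + 0.0163×9/12 = 1.012225.
Forward (TRY per AUD) = 20.111 × 1.073275 / 1.012225 = 21.32395.
Quoted the other way: 1/21.32395 = 0.046896 AUD per TRY.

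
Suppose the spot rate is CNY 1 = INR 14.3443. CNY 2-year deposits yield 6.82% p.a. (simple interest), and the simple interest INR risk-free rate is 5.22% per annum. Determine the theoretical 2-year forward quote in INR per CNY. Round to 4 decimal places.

T = 2 years.
INR accumulates by 1 + 0.0522×2 = 1.104400.
CNY growth factor: 1 + 0.0682×2 = 1.136400.
CIP: F = S · (grow INR)/(grow CNY) = 14.3443 × 1.104400/1.136400 = 13.940377 INR per CNY.

13.9404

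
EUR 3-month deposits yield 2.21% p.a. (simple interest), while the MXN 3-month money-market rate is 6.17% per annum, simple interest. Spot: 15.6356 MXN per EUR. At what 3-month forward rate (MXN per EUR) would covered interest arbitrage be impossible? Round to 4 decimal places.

15.7895

T = 3/12 years.
MXN growth factor: 1 + 0.0617×3/12 = 1.015425.
EUR growth factor: 1 + 0.0221×3/12 = 1.005525.
So F = 15.6356 × 1.015425 / 1.005525 = 15.789542 (MXN/EUR).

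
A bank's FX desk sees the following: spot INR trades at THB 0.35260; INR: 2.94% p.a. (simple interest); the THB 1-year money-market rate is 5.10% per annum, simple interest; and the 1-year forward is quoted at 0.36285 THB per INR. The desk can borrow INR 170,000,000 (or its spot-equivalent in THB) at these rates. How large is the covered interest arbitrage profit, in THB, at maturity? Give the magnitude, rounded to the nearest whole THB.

THB 498,982

T = 1 year.
Route A — deposit INR, sell forward: 170,000,000 × 1.029400 × 0.36285 = THB 63,498,024.30.
Route B — convert at spot, deposit THB: 170,000,000 × 0.35260 × 1.051000 = THB 62,999,042.00.
The quoted forward overvalues INR, so borrow THB, buy INR at spot, deposit the INR at 2.94%, and sell the proceeds forward at 0.36285.
The gap between the two covered legs is THB 498,982.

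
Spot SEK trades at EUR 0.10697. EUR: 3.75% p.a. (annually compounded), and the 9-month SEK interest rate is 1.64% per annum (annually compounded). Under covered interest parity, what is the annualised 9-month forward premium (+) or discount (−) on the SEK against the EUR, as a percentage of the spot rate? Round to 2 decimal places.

T = 9/12 years.
F = S · g_EUR/g_SEK = 0.10697 × 1.0279952/1.012275 = 0.10863120.
Annualised premium = (F − S)/S × (1/T) = (0.10863120 − 0.10697)/0.10697 ÷ (9/12) = 2.07%.

+2.07%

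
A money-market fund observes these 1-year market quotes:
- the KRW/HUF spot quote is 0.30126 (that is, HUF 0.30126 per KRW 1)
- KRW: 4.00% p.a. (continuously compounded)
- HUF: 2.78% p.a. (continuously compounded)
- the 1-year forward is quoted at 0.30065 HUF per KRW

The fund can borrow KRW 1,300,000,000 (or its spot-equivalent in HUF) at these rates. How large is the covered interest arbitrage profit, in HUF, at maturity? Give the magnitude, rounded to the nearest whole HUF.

T = 1 year.
Invest the KRW and cover forward: 1,300,000,000 × 1.04081077419 × 0.30065 = HUF 406,795,687.04.
Convert at spot and invest in HUF: 1,300,000,000 × 0.30126 × 1.02819002585 = HUF 402,678,285.34.
The quoted forward overvalues KRW, so borrow HUF, buy KRW at spot, deposit the KRW at 4.00%, and sell the proceeds forward at 0.30065.
Arbitrage profit = |406,795,687.04 − 402,678,285.34| = HUF 4,117,402.

HUF 4,117,402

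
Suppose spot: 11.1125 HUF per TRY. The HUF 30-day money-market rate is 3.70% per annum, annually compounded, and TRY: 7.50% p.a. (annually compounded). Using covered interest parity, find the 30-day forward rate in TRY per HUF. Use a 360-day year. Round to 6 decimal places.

0.090259

T = 30/360 years.
Growth of 1 HUF over T: (1 + 0.0370)^(30/360) = 1.0030322.
Growth of 1 TRY over T: (1 + 0.0750)^(30/360) = 1.0060449.
Forward (HUF per TRY) = 11.1125 × 1.0030322 / 1.0060449 = 11.07922.
Invert for TRY per HUF: 1 / 11.07922 = 0.090259.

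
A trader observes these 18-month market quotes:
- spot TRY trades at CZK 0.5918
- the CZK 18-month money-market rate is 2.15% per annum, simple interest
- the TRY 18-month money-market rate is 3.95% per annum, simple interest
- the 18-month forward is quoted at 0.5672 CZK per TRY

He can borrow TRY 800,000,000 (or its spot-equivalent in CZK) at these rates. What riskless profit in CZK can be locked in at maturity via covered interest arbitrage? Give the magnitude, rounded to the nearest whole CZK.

T = 18/12 years.
Keep in TRY, deliver into the forward: 800,000,000·1.059250·0.5672 = CZK 480,645,280.00.
Swap to CZK now, deposit: 800,000,000·0.5918·1.032250 = CZK 488,708,440.00.
The quoted forward undervalues TRY, so borrow TRY, convert to CZK at spot, deposit the CZK at 2.15%, and buy TRY forward at 0.5672 to cover the loan.
Profit = 488,708,440.00 − 480,645,280.00 = CZK 8,063,160.

CZK 8,063,160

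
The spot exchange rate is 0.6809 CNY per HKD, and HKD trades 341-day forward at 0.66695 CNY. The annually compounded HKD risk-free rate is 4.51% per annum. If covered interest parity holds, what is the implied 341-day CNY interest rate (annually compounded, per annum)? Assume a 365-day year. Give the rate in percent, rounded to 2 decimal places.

T = 341/365 years.
By CIP, F/S equals the CNY-to-HKD growth ratio: 0.66695/0.6809 = 0.9795124.
The HKD side grows by (1 + 0.0451)^(341/365) = 1.042073.
So the CNY growth factor = 1.0207234.
r = 1.0207234^(365/341) − 1 = 0.022198 → 2.22%.

2.22%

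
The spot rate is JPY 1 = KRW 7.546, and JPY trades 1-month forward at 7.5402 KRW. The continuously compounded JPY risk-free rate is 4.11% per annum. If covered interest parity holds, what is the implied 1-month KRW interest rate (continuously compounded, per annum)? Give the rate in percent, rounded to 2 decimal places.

3.19%

T = 1/12 years.
F/S = 7.5402/7.546 = 0.9992314 = (growth of KRW) / (growth of JPY).
The JPY side grows by e^(0.0411×1/12) = 1.0034309.
That pins the KRW growth at 1.0026597.
Take logs: ln 1.0026597 / (1/12) = 0.031874, so 3.19%.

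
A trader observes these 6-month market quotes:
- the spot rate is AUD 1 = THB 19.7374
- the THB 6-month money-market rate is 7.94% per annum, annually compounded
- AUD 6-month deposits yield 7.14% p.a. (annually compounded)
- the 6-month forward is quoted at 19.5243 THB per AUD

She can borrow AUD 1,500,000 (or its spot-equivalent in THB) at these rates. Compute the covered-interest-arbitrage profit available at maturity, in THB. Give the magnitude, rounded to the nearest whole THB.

THB 445,062

T = 6/12 years.
Keep in AUD, deliver into the forward: 1,500,000·1.0350845376·19.5243 = THB 30,313,951.56.
Swap to THB now, deposit: 1,500,000·19.7374·1.0389417693 = THB 30,759,013.92.
The quoted forward undervalues AUD, so borrow AUD, convert to THB at spot, deposit the THB at 7.94%, and buy AUD forward at 19.5243 to cover the loan.
Arbitrage profit = |30,313,951.56 − 30,759,013.92| = THB 445,062.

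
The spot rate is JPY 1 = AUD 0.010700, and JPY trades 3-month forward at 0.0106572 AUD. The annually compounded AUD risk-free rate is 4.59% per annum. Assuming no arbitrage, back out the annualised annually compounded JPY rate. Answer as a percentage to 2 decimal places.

T = 3/12 years.
F/S = 0.0106572/0.0107 = 0.9960000 = (growth of AUD) / (growth of JPY).
The AUD side grows by (1 + 0.0459)^(3/12) = 1.0112826.
Hence g_JPY = 1.015344.
Annualise: 1.015344^(12/3) − 1 = 0.062803 = 6.28%.

6.28%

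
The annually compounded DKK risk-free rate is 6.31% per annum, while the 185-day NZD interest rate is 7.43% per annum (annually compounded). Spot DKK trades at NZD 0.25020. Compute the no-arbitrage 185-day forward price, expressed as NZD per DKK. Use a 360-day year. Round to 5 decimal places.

T = 185/360 years.
NZD accumulates by (1 + 0.0743)^(185/360) = 1.0375167.
Growth of 1 DKK over T: (1 + 0.0631)^(185/360) = 1.031944.
CIP: F = S · (grow NZD)/(grow DKK) = 0.2502 × 1.0375167/1.031944 = 0.2515511 NZD per DKK.

0.25155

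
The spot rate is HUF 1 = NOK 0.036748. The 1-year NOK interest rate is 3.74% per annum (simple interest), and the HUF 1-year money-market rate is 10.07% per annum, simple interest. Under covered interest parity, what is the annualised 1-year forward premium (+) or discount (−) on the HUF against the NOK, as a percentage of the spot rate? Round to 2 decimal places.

T = 1 year.
F = S · g_NOK/g_HUF = 0.036748 × 1.037400/1.100700 = 0.034634664.
(F − S)/S ÷ T = (0.034634664 − 0.036748)/0.036748/1 = -0.057509 → -5.75%.

-5.75%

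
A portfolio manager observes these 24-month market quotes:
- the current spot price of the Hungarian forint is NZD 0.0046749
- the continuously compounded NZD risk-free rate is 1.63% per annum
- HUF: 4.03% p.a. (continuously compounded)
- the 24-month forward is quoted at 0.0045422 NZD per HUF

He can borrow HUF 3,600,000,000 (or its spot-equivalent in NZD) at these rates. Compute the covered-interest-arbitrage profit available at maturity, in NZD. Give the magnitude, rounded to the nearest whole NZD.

NZD 337,128

T = 2 years.
Invest the HUF and cover forward: 3,600,000,000 × 1.0839372349 × 0.0045422 = NZD 17,724,454.95.
Convert at spot and invest in NZD: 3,600,000,000 × 0.0046749 × 1.0331372017 = NZD 17,387,327.18.
The quoted forward overvalues HUF, so borrow NZD, buy HUF at spot, deposit the HUF at 4.03%, and sell the proceeds forward at 0.0045422.
Profit = 17,724,454.95 − 17,387,327.18 = NZD 337,128.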